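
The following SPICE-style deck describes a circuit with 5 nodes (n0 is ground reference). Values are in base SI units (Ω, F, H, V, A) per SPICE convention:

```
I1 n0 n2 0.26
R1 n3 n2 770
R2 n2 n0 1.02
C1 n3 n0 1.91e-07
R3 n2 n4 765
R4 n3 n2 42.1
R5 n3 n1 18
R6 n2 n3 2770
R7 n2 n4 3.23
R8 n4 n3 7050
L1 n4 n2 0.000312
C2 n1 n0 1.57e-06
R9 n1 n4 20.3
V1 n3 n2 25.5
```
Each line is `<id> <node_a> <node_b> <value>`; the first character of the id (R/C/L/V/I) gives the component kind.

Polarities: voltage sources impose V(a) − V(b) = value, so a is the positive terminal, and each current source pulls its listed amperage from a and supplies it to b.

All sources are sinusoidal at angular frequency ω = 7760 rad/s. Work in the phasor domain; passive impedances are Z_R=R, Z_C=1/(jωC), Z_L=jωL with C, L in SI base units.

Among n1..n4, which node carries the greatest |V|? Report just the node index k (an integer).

3

Apply KCL at each of the 4 non-ground nodes and solve the resulting linear system.
Node n1: branches {R5, C2, R9} → V_1 = 14.02-1.436j
Node n2: branches {I1, R1, R2, R3, R4, R6, R7, L1, V1} → V_2 = 0.2470-0.2131j
Node n3: branches {R1, C1, R4, R5, R6, R8, V1} → V_3 = 25.75-0.2131j
Node n4: branches {R3, R7, R8, L1, R9} → V_4 = 1.148+0.6523j
Source currents: i(V1)=-1.303-0.1060j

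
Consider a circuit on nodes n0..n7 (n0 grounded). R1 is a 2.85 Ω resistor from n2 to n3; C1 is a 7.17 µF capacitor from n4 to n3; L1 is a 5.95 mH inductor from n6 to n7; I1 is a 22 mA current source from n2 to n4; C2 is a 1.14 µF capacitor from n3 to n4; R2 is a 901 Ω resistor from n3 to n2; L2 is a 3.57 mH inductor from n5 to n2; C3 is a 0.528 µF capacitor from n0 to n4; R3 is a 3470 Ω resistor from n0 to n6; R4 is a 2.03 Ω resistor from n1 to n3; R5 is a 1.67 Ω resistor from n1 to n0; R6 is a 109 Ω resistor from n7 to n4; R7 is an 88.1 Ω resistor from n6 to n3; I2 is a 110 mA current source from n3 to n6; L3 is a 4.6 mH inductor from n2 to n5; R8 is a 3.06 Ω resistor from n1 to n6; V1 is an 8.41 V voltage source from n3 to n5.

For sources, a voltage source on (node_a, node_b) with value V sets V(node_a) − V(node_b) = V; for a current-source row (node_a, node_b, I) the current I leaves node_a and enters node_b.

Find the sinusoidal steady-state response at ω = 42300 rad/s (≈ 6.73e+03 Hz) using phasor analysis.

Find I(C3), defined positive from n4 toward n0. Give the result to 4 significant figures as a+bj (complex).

MNA unknowns: 7 node voltages V₁..V_7 plus 1 source current (V1)
R1: Y=0.3509+0.000j on G[2,3]
C1: Y=0.000+0.3033j on G[4,3]
L1: Y=0.000-0.003973j on G[6,7]
I1: z[2]−=0.022, z[4]+=0.022
C2: Y=0.000+0.04822j on G[3,4]
R2: Y=0.001110+0.000j on G[3,2]
L2: Y=0.000-0.006622j on G[5,2]
C3: Y=0.000+0.02233j on G[0,4]
R3: Y=0.0002882+0.000j on G[0,6]
R4: Y=0.4926+0.000j on G[1,3]
R5: Y=0.5988+0.000j on G[1,0]
R6: Y=0.009174+0.000j on G[7,4]
R7: Y=0.01135+0.000j on G[6,3]
I2: z[3]−=0.11, z[6]+=0.11
L3: Y=0.000-0.005139j on G[2,5]
R8: Y=0.3268+0.000j on G[1,6]
V1: row V3−V5=8.41, i_V1 at 3,5
solve → V1=-0.001965+0.007642j, V2=-0.2852+0.2922j, V3=-0.2134+0.01358j, V4=-0.2050-0.04864j, V5=-8.623+0.01358j, V6=0.3131+0.01269j, V7=-0.1008-0.2279j
aux → i_V1=-0.003277+0.09807j

0.001086-0.004580j A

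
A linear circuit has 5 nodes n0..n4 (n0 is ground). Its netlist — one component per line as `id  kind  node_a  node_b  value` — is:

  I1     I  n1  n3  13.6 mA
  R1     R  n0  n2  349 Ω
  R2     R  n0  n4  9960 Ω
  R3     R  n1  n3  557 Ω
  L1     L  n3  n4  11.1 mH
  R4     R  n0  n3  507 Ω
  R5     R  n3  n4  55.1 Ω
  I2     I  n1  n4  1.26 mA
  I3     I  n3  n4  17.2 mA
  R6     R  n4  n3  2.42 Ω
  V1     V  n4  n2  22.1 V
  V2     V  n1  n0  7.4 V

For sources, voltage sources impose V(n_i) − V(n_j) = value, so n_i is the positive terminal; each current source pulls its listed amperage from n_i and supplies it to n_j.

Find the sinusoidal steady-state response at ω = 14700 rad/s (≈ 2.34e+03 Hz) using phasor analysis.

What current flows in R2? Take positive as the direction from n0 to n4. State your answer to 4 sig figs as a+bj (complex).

Apply KCL at each of the 4 non-ground nodes and solve the resulting linear system.
Node n1: branches {I1, R3, I2, V2} → V_1 = 7.400+0.000j
Node n2: branches {R1, V1} → V_2 = -8.462+0.0007587j
Node n3: branches {I1, R3, L1, R4, R5, I3, R6} → V_3 = 13.54-0.0005972j
Node n4: branches {R2, L1, R5, I2, I3, R6, V1} → V_4 = 13.64+0.0007587j
Source currents: i(V1)=-0.02425+2.174e-06j, i(V2)=-0.003833-1.072e-06j

-0.001369-7.618e-08j A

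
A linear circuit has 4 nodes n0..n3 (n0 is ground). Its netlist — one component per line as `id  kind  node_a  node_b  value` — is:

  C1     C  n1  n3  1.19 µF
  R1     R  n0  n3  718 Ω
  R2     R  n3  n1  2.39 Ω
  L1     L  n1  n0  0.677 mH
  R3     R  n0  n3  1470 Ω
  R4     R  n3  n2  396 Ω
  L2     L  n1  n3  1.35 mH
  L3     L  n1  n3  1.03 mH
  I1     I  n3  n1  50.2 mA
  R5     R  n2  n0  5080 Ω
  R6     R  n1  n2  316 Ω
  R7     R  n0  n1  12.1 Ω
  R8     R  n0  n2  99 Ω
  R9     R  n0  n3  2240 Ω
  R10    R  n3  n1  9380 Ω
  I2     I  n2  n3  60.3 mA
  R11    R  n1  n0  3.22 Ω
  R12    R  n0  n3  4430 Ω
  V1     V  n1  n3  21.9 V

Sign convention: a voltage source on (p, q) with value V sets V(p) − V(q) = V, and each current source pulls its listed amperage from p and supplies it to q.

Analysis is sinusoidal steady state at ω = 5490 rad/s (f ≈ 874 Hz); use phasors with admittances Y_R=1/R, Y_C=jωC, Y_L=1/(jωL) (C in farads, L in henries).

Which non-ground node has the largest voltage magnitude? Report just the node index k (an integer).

3

Element admittances at ω=5490 rad/s:
  Y(C1) = 0.000+0.006533j S between n1,n3
  Y(R1) = 0.001393+0.000j S between n0,n3
  Y(R2) = 0.4184+0.000j S between n3,n1
  Y(L1) = 0.000-0.2691j S between n1,n0
  Y(R3) = 0.0006803+0.000j S between n0,n3
  Y(R4) = 0.002525+0.000j S between n3,n2
  Y(L2) = 0.000-0.1349j S between n1,n3
  Y(L3) = 0.000-0.1768j S between n1,n3
  I1: injects 0.0502 A into n1 (from n3)
  Y(R5) = 0.0001969+0.000j S between n2,n0
  Y(R6) = 0.003165+0.000j S between n1,n2
  Y(R7) = 0.08264+0.000j S between n0,n1
  Y(R8) = 0.01010+0.000j S between n0,n2
  Y(R9) = 0.0004464+0.000j S between n0,n3
  Y(R10) = 0.0001066+0.000j S between n3,n1
  I2: injects 0.0603 A into n3 (from n2)
  Y(R11) = 0.3106+0.000j S between n1,n0
  Y(R12) = 0.0002257+0.000j S between n0,n3
  V1: constraint V(n1)−V(n3) = 21.9
Assemble and solve the 4×4 MNA system:
  V(n1)=0.2317+0.1560j  V(n2)=-7.148+0.05553j  V(n3)=-21.67+0.1560j
  i(V1)=-9.272+6.685j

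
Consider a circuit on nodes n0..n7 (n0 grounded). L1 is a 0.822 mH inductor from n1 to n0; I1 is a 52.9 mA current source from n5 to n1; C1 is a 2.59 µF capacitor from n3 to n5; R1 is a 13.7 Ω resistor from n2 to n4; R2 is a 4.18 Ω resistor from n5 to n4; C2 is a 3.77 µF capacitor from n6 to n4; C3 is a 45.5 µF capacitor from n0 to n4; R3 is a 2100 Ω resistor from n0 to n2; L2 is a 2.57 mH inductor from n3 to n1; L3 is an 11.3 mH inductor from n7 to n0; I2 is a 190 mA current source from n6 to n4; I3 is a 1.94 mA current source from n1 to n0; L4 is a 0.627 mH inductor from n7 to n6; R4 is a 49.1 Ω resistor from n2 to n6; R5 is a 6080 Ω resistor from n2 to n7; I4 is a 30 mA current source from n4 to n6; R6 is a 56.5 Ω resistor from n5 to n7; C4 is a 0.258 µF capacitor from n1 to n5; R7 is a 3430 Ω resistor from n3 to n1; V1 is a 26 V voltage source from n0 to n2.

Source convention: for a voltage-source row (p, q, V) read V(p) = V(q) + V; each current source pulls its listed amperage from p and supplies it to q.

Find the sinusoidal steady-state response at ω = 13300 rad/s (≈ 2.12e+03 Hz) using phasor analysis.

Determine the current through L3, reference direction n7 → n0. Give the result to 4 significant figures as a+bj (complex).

0.08699+0.06102j A

MNA unknowns: 7 node voltages V₁..V_7 plus 1 source current (V1)
L1: Y=0.000-0.09147j on G[1,0]
I1: z[5]−=0.0529, z[1]+=0.0529
C1: Y=0.000+0.03445j on G[3,5]
R1: Y=0.07299+0.000j on G[2,4]
R2: Y=0.2392+0.000j on G[5,4]
C2: Y=0.000+0.05014j on G[6,4]
C3: Y=0.000+0.6051j on G[0,4]
R3: Y=0.0004762+0.000j on G[0,2]
L2: Y=0.000-0.02926j on G[3,1]
L3: Y=0.000-0.006654j on G[7,0]
I2: z[6]−=0.19, z[4]+=0.19
I3: z[1]−=0.00194, z[0]+=0.00194
L4: Y=0.000-0.1199j on G[7,6]
R4: Y=0.02037+0.000j on G[2,6]
R5: Y=0.0001645+0.000j on G[2,7]
I4: z[4]−=0.03, z[6]+=0.03
R6: Y=0.01770+0.000j on G[5,7]
C4: Y=0.000+0.003431j on G[1,5]
R7: Y=0.0002915+0.000j on G[3,1]
V1: row V0−V2=26, i_V1 at 0,2
solve → V1=-1.997+2.819j, V2=-26.00+0.000j, V3=-8.271+10.09j, V4=-1.329+4.057j, V5=-2.881+3.967j, V6=-11.04+12.89j, V7=-9.170+13.07j
aux → i_V1=-2.121-0.5609j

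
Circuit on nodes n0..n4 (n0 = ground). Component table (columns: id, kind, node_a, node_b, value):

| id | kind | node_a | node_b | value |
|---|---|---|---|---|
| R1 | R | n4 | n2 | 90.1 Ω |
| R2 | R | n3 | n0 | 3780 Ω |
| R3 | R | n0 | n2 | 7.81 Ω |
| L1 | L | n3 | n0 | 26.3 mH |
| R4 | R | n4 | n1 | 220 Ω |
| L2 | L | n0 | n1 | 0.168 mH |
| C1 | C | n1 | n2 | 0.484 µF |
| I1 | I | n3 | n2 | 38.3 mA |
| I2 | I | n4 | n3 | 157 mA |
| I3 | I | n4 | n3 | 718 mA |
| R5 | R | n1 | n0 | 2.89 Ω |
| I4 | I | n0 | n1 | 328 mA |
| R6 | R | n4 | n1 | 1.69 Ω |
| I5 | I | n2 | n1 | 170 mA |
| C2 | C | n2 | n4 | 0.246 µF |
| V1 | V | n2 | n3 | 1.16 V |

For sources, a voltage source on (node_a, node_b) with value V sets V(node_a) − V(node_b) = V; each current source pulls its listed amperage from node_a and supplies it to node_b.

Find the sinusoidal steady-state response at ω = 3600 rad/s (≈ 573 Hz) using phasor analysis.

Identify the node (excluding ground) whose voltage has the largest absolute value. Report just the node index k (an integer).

2

Apply KCL at each of the 4 non-ground nodes and solve the resulting linear system.
Node n1: branches {R4, L2, C1, R5, I4, R6, I5} → V_1 = -0.04771-0.1760j
Node n2: branches {R1, R3, C1, I1, I5, C2, V1} → V_2 = 4.942+0.1711j
Node n3: branches {R2, L1, I1, I2, I3, V1} → V_3 = 3.782+0.1711j
Node n4: branches {R1, R4, I2, I3, R6, C2} → V_4 = -1.398-0.1604j
Source currents: i(V1)=-0.8339-0.03990j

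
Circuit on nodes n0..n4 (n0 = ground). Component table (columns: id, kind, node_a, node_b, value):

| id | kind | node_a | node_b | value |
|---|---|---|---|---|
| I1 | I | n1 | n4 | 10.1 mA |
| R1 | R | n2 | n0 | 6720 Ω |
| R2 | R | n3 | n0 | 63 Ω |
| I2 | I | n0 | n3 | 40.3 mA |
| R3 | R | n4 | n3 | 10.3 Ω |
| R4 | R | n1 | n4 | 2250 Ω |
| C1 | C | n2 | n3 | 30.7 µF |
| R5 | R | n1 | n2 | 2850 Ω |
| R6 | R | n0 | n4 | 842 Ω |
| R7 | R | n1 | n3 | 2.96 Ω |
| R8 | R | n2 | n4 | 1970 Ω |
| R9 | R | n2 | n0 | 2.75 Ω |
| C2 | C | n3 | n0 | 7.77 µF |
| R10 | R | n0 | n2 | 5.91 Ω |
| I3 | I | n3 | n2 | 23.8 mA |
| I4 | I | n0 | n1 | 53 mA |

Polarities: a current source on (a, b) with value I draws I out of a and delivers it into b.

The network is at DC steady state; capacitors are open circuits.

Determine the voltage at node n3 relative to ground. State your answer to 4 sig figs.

Apply KCL at each of the 4 non-ground nodes and solve the resulting linear system.
Node n1: branches {I1, R4, R5, R7, I4} → V_1 = 3.998
Node n2: branches {R1, C1, R5, R8, R9, R10, I3} → V_2 = 0.05093
Node n3: branches {R2, I2, R3, C1, R7, C2, I3} → V_3 = 3.875
Node n4: branches {I1, R3, R4, R6, R8} → V_4 = 3.912

3.875 V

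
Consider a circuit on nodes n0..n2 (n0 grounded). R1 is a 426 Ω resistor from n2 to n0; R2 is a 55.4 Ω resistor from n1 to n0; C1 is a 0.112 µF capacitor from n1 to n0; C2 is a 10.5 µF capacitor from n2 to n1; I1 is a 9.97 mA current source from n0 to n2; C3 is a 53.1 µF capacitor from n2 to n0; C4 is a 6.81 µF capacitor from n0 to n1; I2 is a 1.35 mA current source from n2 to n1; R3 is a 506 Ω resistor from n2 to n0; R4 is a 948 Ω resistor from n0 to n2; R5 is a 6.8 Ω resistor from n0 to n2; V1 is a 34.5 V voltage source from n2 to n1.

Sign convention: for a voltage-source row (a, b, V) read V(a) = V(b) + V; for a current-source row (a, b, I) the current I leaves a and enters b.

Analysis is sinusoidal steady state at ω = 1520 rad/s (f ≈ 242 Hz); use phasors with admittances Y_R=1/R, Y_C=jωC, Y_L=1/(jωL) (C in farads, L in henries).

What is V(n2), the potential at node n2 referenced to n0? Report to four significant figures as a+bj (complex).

3.771+0.1113j V

Apply KCL at each of the 2 non-ground nodes and solve the resulting linear system.
Node n1: branches {R2, C1, C2, C4, I2, V1} → V_1 = -30.73+0.1113j
Node n2: branches {R1, C2, I1, C3, I2, R3, R4, R5, V1} → V_2 = 3.771+0.1113j
Source currents: i(V1)=-0.5572-0.8719j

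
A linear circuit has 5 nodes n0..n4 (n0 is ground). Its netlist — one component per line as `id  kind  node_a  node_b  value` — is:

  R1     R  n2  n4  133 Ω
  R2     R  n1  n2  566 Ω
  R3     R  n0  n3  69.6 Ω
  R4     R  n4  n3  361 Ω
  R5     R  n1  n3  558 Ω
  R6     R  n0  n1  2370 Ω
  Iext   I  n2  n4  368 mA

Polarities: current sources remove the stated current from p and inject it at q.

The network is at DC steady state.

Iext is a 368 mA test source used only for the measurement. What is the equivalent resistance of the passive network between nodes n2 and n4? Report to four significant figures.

Element admittances at DC:
  Y(R1) = 0.007519 S between n2,n4
  Y(R2) = 0.001767 S between n1,n2
  Y(R3) = 0.01437 S between n0,n3
  Y(R4) = 0.002770 S between n4,n3
  Y(R5) = 0.001792 S between n1,n3
  Y(R6) = 0.0004219 S between n0,n1
  Iext: injects 0.368 A into n4 (from n2)
Assemble and solve the 4×4 MNA system:
  V(n1)=-14.26  V(n2)=-32.56  V(n3)=0.4188  V(n4)=12.09

R_eq = 121.3 Ω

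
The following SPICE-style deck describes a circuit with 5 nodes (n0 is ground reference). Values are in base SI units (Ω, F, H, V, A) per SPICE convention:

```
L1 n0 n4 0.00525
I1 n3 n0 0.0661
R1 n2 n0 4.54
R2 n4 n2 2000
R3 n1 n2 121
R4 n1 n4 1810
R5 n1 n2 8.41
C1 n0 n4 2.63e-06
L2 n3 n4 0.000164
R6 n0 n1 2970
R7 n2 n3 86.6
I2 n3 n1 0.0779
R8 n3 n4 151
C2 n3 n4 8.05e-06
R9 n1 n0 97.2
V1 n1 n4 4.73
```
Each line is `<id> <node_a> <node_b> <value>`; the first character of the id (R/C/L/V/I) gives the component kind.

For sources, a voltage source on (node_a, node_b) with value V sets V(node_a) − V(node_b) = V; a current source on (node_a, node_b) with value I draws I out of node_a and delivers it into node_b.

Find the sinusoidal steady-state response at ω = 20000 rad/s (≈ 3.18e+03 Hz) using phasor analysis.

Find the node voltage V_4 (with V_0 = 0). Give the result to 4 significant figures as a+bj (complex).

Apply KCL at each of the 4 non-ground nodes and solve the resulting linear system.
Node n1: branches {R3, R4, R5, R6, I2, R9, V1} → V_1 = 0.5407+1.930j
Node n2: branches {R1, R2, R3, R5, R7} → V_2 = 0.05128+0.7262j
Node n3: branches {I1, L2, R7, I2, R8, C2} → V_3 = -4.176+1.268j
Node n4: branches {L1, R2, R4, C1, L2, R8, C2, V1} → V_4 = -4.189+1.930j
Source currents: i(V1)=0.007309-0.1736j

-4.189+1.930j V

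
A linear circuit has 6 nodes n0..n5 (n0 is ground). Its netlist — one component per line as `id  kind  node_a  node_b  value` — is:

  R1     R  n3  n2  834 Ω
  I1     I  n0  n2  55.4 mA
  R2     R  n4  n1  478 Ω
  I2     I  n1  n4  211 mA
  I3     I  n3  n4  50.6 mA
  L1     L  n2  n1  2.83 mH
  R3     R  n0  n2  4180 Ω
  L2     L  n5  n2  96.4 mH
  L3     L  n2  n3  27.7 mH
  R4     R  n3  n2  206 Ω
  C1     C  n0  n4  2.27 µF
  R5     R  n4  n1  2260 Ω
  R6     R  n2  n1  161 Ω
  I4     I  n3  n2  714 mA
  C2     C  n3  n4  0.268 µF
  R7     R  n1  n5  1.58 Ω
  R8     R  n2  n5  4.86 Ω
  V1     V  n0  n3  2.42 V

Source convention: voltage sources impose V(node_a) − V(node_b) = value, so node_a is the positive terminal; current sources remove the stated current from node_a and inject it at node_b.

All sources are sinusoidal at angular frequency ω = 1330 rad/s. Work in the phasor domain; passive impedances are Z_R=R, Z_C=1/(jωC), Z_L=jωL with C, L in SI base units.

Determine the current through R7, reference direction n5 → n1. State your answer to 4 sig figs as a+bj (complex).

MNA unknowns: 5 node voltages V₁..V_5 plus 1 source current (V1)
R1: Y=0.001199+0.000j on G[3,2]
I1: z[0]−=0.0554, z[2]+=0.0554
R2: Y=0.002092+0.000j on G[4,1]
I2: z[1]−=0.211, z[4]+=0.211
I3: z[3]−=0.0506, z[4]+=0.0506
L1: Y=0.000-0.2657j on G[2,1]
R3: Y=0.0002392+0.000j on G[0,2]
L2: Y=0.000-0.007800j on G[5,2]
L3: Y=0.000-0.02714j on G[2,3]
R4: Y=0.004854+0.000j on G[3,2]
C1: Y=0.000+0.003019j on G[0,4]
R5: Y=0.0004425+0.000j on G[4,1]
R6: Y=0.006211+0.000j on G[2,1]
I4: z[3]−=0.714, z[2]+=0.714
C2: Y=0.000+0.0003564j on G[3,4]
R7: Y=0.6329+0.000j on G[1,5]
R8: Y=0.2058+0.000j on G[2,5]
V1: row V0−V3=2.42, i_V1 at 0,3
solve → V1=9.254+21.24j, V2=8.960+21.81j, V3=-2.420+0.000j, V4=50.58-46.47j, V5=9.186+21.39j
aux → i_V1=0.08703+0.1579j

-0.04325+0.08977j A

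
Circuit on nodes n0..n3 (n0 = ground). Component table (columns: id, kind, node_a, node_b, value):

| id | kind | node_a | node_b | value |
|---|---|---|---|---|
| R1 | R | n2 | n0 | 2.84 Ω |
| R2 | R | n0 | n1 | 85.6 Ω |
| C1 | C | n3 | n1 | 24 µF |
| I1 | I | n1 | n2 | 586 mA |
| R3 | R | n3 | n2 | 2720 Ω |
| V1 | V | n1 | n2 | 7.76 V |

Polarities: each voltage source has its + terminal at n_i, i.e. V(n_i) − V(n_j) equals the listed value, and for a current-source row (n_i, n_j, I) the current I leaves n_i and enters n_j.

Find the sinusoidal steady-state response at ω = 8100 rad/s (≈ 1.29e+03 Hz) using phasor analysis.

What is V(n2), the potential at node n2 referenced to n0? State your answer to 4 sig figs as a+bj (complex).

Element admittances at ω=8100 rad/s:
  Y(R1) = 0.3521+0.000j S between n2,n0
  Y(R2) = 0.01168+0.000j S between n0,n1
  Y(C1) = 0.000+0.1944j S between n3,n1
  I1: injects 0.586 A into n2 (from n1)
  Y(R3) = 0.0003676+0.000j S between n3,n2
  V1: constraint V(n1)−V(n2) = 7.76
Assemble and solve the 4×4 MNA system:
  V(n1)=7.511+0.000j  V(n2)=-0.2492+0.000j  V(n3)=7.511+0.01468j
  i(V1)=-0.6766-5.395e-06j

-0.2492+0.000j V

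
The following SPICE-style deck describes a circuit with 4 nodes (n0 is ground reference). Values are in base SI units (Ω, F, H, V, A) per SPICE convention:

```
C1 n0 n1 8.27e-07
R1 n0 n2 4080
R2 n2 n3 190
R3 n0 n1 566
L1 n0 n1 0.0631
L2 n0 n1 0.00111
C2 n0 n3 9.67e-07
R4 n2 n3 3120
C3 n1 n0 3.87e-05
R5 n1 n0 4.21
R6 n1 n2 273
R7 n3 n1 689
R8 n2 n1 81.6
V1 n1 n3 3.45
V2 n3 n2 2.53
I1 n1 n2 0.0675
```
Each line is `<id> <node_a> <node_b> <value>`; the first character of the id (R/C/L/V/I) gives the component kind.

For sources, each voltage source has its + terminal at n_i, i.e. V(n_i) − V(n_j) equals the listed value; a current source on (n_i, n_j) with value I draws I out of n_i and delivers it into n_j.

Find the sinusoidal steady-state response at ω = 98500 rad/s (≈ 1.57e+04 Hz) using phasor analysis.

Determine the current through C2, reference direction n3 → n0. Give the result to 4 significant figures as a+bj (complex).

-0.0004368-0.3208j A

Apply KCL at each of the 3 non-ground nodes and solve the resulting linear system.
Node n1: branches {C1, R3, L1, L2, C3, R5, R6, R7, R8, V1, I1} → V_1 = 0.08230+0.004586j
Node n2: branches {R1, R2, R4, R6, R8, V2, I1} → V_2 = -5.898+0.004586j
Node n3: branches {R2, C2, R4, R7, V1, V2} → V_3 = -3.368+0.004586j
Source currents: i(V1)=-0.1696-0.3208j, i(V2)=-0.1783+1.124e-06j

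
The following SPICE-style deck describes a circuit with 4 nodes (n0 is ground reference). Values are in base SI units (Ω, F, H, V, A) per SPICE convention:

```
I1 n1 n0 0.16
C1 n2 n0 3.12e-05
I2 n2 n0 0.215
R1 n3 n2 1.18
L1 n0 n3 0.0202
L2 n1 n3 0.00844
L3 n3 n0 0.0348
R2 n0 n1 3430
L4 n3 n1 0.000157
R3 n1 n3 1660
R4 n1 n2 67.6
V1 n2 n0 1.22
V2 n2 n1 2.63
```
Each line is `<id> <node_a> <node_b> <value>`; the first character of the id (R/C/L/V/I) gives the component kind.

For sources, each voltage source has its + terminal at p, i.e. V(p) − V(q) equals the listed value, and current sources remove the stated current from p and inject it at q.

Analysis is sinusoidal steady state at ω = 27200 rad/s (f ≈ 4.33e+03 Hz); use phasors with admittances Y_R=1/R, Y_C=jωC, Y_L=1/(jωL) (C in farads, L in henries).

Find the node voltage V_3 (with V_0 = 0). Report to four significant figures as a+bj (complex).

MNA unknowns: 3 node voltages V₁..V_3 plus 2 source currents (V1, V2)
I1: z[1]−=0.16, z[0]+=0.16
C1: Y=0.000+0.8486j on G[2,0]
I2: z[2]−=0.215, z[0]+=0.215
R1: Y=0.8475+0.000j on G[3,2]
L1: Y=0.000-0.001820j on G[0,3]
L2: Y=0.000-0.004356j on G[1,3]
L3: Y=0.000-0.001056j on G[3,0]
R2: Y=0.0002915+0.000j on G[0,1]
L4: Y=0.000-0.2342j on G[3,1]
R3: Y=0.0006024+0.000j on G[1,3]
R4: Y=0.01479+0.000j on G[1,2]
V1: row V2−V0=1.22, i_V1 at 2,0
V2: row V2−V1=2.63, i_V2 at 2,1
solve → V1=-1.410+0.000j, V2=1.220+0.000j, V3=1.022+0.6876j
aux → i_V1=-0.3766-1.032j, i_V2=-0.04479+0.5798j

1.022+0.6876j V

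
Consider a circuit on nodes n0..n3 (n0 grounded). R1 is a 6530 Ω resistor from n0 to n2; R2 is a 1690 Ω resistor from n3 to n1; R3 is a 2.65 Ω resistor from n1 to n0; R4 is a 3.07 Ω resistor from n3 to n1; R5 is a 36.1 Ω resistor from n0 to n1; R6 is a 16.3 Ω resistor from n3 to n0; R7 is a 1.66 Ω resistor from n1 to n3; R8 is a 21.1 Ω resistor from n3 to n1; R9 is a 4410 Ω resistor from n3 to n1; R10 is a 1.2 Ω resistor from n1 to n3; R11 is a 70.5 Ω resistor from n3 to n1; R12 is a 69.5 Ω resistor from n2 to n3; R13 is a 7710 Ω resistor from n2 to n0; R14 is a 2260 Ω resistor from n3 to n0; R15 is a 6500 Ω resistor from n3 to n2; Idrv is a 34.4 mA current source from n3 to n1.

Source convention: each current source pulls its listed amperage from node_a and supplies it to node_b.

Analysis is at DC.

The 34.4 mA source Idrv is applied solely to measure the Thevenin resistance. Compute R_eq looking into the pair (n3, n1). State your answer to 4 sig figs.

Element admittances at DC:
  Y(R1) = 0.0001531 S between n0,n2
  Y(R2) = 0.0005917 S between n3,n1
  Y(R3) = 0.3774 S between n1,n0
  Y(R4) = 0.3257 S between n3,n1
  Y(R5) = 0.02770 S between n0,n1
  Y(R6) = 0.06135 S between n3,n0
  Y(R7) = 0.6024 S between n1,n3
  Y(R8) = 0.04739 S between n3,n1
  Y(R9) = 0.0002268 S between n3,n1
  Y(R10) = 0.8333 S between n1,n3
  Y(R11) = 0.01418 S between n3,n1
  Y(R12) = 0.01439 S between n2,n3
  Y(R13) = 0.0001297 S between n2,n0
  Y(R14) = 0.0004425 S between n3,n0
  Y(R15) = 0.0001538 S between n3,n2
  Idrv: injects 0.0344 A into n1 (from n3)
Assemble and solve the 3×3 MNA system:
  V(n1)=0.002434  V(n2)=-0.01558  V(n3)=-0.01589

R_eq = 0.5326 Ω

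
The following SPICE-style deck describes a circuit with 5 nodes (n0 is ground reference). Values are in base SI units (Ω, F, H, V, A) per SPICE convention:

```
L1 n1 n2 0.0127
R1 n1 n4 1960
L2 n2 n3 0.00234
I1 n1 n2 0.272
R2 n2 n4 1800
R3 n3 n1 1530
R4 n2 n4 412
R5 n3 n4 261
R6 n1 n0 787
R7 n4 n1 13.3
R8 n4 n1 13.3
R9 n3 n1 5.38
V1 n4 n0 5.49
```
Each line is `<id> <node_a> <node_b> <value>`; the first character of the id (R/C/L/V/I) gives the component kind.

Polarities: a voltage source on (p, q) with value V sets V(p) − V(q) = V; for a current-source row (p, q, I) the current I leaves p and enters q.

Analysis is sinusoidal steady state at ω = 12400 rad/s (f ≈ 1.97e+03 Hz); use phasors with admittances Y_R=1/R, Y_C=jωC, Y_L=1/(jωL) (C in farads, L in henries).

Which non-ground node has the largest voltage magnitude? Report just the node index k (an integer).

Apply KCL at each of the 4 non-ground nodes and solve the resulting linear system.
Node n1: branches {L1, R1, I1, R3, R6, R7, R8, R9} → V_1 = 5.390-0.1212j
Node n2: branches {L1, L2, I1, R2, R4} → V_2 = 6.864+6.402j
Node n3: branches {L2, R3, R5, R9} → V_3 = 6.582-0.1699j
Node n4: branches {R1, R2, R4, R5, R7, R8, V1} → V_4 = 5.490+0.000j
Source currents: i(V1)=-0.006848+0.0001540j

2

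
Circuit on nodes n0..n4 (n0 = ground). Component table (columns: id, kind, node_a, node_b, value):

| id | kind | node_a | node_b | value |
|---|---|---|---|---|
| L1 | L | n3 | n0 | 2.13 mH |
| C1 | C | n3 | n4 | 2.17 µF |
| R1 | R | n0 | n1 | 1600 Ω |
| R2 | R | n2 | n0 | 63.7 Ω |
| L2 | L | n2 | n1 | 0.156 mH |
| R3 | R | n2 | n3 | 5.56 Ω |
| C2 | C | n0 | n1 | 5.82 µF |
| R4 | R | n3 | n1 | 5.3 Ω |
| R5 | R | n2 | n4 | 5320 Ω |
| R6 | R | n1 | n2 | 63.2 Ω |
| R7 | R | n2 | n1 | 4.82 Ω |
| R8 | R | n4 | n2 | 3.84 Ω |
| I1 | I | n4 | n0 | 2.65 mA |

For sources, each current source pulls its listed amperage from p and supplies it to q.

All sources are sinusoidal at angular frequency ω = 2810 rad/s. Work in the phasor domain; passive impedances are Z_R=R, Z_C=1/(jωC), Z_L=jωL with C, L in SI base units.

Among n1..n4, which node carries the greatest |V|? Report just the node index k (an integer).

4

Apply KCL at each of the 4 non-ground nodes and solve the resulting linear system.
Node n1: branches {R1, L2, C2, R4, R6, R7} → V_1 = -0.009765-0.01470j
Node n2: branches {R2, L2, R3, R5, R6, R7, R8} → V_2 = -0.009874-0.01519j
Node n3: branches {L1, C1, R3, R4} → V_3 = -0.002438-0.01634j
Node n4: branches {C1, R5, R8, I1} → V_4 = -0.02001-0.01478j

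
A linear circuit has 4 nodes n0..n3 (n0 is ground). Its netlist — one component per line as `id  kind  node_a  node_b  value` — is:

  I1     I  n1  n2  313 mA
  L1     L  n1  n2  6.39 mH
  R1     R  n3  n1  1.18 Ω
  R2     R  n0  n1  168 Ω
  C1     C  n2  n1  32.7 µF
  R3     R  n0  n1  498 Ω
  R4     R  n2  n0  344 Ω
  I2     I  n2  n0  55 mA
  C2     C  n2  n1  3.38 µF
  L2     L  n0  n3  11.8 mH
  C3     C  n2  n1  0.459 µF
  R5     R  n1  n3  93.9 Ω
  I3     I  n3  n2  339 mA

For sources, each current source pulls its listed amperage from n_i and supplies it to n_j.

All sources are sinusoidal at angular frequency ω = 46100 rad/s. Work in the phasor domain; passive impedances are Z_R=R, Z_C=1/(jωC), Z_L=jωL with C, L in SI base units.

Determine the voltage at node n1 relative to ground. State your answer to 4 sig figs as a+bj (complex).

-4.924-0.8022j V

Element admittances at ω=46100 rad/s:
  I1: injects 0.313 A into n2 (from n1)
  Y(L1) = 0.000-0.003395j S between n1,n2
  Y(R1) = 0.8475+0.000j S between n3,n1
  Y(R2) = 0.005952+0.000j S between n0,n1
  Y(C1) = 0.000+1.507j S between n2,n1
  Y(R3) = 0.002008+0.000j S between n0,n1
  Y(R4) = 0.002907+0.000j S between n2,n0
  I2: injects 0.055 A into n0 (from n2)
  Y(C2) = 0.000+0.1558j S between n2,n1
  Y(L2) = 0.000-0.001838j S between n0,n3
  Y(C3) = 0.000+0.02116j S between n2,n1
  Y(R5) = 0.01065+0.000j S between n1,n3
  I3: injects 0.339 A into n2 (from n3)
Assemble and solve the 3×3 MNA system:
  V(n1)=-4.924-0.8022j  V(n2)=-4.922-1.166j  V(n3)=-5.317-0.8136j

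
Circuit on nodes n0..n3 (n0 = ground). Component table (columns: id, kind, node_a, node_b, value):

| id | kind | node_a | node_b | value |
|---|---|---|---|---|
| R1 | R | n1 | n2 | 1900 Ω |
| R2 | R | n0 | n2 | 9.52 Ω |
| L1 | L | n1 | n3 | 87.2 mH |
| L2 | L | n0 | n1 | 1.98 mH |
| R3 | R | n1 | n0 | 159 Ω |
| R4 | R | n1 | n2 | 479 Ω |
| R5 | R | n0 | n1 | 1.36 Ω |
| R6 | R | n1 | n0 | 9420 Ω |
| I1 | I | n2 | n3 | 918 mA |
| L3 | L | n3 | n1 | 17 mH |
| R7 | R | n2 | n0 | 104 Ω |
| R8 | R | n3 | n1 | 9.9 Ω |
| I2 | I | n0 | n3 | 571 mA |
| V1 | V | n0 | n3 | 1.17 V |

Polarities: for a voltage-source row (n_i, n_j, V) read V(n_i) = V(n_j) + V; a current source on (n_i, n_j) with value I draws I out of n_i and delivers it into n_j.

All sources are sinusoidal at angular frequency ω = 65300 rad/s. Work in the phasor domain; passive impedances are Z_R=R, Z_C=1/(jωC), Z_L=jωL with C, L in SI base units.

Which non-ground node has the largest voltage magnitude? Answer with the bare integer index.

2

MNA unknowns: 3 node voltages V₁..V_3 plus 1 source current (V1)
R1: Y=0.0005263+0.000j on G[1,2]
R2: Y=0.1050+0.000j on G[0,2]
L1: Y=0.000-0.0001756j on G[1,3]
L2: Y=0.000-0.007734j on G[0,1]
R3: Y=0.006289+0.000j on G[1,0]
R4: Y=0.002088+0.000j on G[1,2]
R5: Y=0.7353+0.000j on G[0,1]
R6: Y=0.0001062+0.000j on G[1,0]
I1: z[2]−=0.918, z[3]+=0.918
L3: Y=0.000-0.0009008j on G[3,1]
R7: Y=0.009615+0.000j on G[2,0]
R8: Y=0.1010+0.000j on G[3,1]
I2: z[0]−=0.571, z[3]+=0.571
V1: row V0−V3=1.17, i_V1 at 0,3
solve → V1=-0.1640-0.0002197j, V2=-7.832-4.898e-06j, V3=-1.170+0.000j
aux → i_V1=-1.591+0.001105j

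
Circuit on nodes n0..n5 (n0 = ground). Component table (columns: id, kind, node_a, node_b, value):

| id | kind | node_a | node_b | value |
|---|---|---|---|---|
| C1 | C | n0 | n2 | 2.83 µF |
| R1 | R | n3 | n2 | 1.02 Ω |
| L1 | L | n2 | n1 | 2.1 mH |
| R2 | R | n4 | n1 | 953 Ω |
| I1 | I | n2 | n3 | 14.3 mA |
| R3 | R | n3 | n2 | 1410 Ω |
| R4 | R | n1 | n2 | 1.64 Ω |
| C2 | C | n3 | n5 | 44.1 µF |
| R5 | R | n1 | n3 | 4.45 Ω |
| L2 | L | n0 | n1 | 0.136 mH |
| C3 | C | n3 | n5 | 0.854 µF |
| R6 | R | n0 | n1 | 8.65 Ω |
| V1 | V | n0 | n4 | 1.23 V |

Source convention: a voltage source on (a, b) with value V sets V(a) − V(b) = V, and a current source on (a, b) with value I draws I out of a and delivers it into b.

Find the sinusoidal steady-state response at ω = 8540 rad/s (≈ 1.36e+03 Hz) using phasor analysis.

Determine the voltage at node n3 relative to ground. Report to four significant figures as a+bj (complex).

0.008782-0.001606j V

MNA unknowns: 5 node voltages V₁..V_5 plus 1 source current (V1)
C1: Y=0.000+0.02417j on G[0,2]
R1: Y=0.9804+0.000j on G[3,2]
L1: Y=0.000-0.05576j on G[2,1]
R2: Y=0.001049+0.000j on G[4,1]
I1: z[2]−=0.0143, z[3]+=0.0143
R3: Y=0.0007092+0.000j on G[3,2]
R4: Y=0.6098+0.000j on G[1,2]
C2: Y=0.000+0.3766j on G[3,5]
R5: Y=0.2247+0.000j on G[1,3]
L2: Y=0.000-0.8610j on G[0,1]
C3: Y=0.000+0.007293j on G[3,5]
R6: Y=0.1156+0.000j on G[0,1]
V1: row V0−V4=1.23, i_V1 at 0,4
solve → V1=-0.0003078-0.001503j, V2=-0.003711-0.001629j, V3=0.008782-0.001606j, V4=-1.230+0.000j, V5=0.008782-0.001606j
aux → i_V1=-0.001290+1.577e-06j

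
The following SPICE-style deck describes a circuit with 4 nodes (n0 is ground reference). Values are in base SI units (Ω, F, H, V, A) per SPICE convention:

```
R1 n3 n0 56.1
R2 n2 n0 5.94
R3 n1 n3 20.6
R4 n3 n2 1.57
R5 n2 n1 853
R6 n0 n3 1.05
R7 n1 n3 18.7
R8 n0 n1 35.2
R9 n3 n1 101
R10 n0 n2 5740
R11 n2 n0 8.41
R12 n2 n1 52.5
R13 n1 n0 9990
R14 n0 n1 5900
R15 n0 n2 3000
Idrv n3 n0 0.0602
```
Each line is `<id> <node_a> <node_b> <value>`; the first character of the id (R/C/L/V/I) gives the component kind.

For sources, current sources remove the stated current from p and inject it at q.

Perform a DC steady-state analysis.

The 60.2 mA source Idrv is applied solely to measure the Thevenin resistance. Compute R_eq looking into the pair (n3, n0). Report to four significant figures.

Apply KCL at each of the 3 non-ground nodes and solve the resulting linear system.
Node n1: branches {R3, R5, R7, R8, R9, R12, R13, R14} → V_1 = -0.03955
Node n2: branches {R2, R4, R5, R10, R11, R12, R15} → V_2 = -0.03490
Node n3: branches {R1, R3, R4, R6, R7, R9, Idrv} → V_3 = -0.05053

R_eq = 0.8393 Ω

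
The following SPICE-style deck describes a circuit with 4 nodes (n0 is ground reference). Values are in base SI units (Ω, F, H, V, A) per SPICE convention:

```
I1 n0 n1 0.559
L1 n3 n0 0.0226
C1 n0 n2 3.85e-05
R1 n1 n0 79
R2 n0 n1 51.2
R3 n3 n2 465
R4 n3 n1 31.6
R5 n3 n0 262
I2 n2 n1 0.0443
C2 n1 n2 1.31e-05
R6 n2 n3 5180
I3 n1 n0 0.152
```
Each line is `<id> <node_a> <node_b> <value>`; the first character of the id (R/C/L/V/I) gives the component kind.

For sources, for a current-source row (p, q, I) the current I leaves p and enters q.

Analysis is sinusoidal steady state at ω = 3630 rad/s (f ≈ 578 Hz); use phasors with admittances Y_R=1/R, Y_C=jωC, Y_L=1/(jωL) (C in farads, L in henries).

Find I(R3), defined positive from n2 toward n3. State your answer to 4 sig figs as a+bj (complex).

MNA unknowns: 3 node voltages V₁..V_3
I1: z[0]−=0.559, z[1]+=0.559
L1: Y=0.000-0.01219j on G[3,0]
C1: Y=0.000+0.1398j on G[0,2]
R1: Y=0.01266+0.000j on G[1,0]
R2: Y=0.01953+0.000j on G[0,1]
R3: Y=0.002151+0.000j on G[3,2]
R4: Y=0.03165+0.000j on G[3,1]
R5: Y=0.003817+0.000j on G[3,0]
I2: z[2]−=0.0443, z[1]+=0.0443
C2: Y=0.000+0.04755j on G[1,2]
R6: Y=0.0001931+0.000j on G[2,3]
I3: z[1]−=0.152, z[0]+=0.152
solve → V1=7.541-5.291j, V2=1.901-1.172j, V3=7.139-2.200j

-0.01126+0.002210j A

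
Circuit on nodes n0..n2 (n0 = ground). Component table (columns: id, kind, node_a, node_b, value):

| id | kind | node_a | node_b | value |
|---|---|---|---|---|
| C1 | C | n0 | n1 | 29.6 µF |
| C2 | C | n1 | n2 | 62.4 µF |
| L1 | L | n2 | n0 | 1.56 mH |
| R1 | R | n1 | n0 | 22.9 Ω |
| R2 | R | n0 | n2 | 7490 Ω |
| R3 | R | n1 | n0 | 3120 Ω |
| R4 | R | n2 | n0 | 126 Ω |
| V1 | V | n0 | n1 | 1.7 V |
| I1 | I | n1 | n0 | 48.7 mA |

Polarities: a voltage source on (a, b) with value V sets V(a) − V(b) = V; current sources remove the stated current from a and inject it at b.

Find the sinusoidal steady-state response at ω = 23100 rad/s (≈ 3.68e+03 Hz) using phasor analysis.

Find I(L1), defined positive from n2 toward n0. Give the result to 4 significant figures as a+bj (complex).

-0.0002746+0.04810j A

MNA unknowns: 2 node voltages V₁..V_2 plus 1 source current (V1)
C1: Y=0.000+0.6838j on G[0,1]
C2: Y=0.000+1.441j on G[1,2]
L1: Y=0.000-0.02775j on G[2,0]
R1: Y=0.04367+0.000j on G[1,0]
R2: Y=0.0001335+0.000j on G[0,2]
R3: Y=0.0003205+0.000j on G[1,0]
R4: Y=0.007937+0.000j on G[2,0]
V1: row V0−V1=1.7, i_V1 at 0,1
I1: z[1]−=0.0487, z[0]+=0.0487
solve → V1=-1.700+0.000j, V2=-1.733-0.009895j
aux → i_V1=-0.04034-1.114j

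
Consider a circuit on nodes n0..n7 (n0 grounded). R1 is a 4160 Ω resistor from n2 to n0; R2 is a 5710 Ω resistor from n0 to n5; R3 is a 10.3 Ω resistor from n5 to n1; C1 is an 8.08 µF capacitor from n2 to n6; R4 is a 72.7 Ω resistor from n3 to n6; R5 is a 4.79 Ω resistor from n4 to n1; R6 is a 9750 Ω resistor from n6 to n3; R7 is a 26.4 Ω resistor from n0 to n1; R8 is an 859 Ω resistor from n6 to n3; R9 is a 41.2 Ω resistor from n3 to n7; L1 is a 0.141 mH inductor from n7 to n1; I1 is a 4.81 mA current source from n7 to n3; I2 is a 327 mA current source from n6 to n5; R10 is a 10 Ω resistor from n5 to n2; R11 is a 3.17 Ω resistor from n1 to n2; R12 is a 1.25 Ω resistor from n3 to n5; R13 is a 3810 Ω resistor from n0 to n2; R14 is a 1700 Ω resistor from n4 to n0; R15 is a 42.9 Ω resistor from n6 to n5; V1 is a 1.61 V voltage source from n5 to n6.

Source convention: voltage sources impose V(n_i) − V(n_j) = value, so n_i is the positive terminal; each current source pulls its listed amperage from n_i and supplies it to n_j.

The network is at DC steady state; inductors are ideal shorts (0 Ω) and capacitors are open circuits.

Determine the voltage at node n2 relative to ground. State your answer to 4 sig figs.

MNA unknowns: 7 node voltages V₁..V_7 plus 2 source currents (L1, V1)
R1: Y=0.0002404 on G[2,0]
R2: Y=0.0001751 on G[0,5]
R3: Y=0.09709 on G[5,1]
C1: Y=0.000 on G[2,6]
R4: Y=0.01376 on G[3,6]
R5: Y=0.2088 on G[4,1]
R6: Y=0.0001026 on G[6,3]
R7: Y=0.03788 on G[0,1]
R8: Y=0.001164 on G[6,3]
R9: Y=0.02427 on G[3,7]
L1: row V7−V1=0, i_L1 at 7,1
I1: z[7]−=0.00481, z[3]+=0.00481
I2: z[6]−=0.327, z[5]+=0.327
R10: Y=0.1000 on G[5,2]
R11: Y=0.3155 on G[1,2]
R12: Y=0.8000 on G[3,5]
R13: Y=0.0002625 on G[0,2]
R14: Y=0.0005882 on G[4,0]
R15: Y=0.02331 on G[6,5]
V1: row V5−V6=1.61, i_V1 at 5,6
solve → V1=-0.0002064, V2=0.006355, V3=0.003209, V4=-0.0002058, V5=0.02708, V6=-1.583, V7=-0.0002064
aux → i_L1=-0.004727, i_V1=0.2656

0.006355 V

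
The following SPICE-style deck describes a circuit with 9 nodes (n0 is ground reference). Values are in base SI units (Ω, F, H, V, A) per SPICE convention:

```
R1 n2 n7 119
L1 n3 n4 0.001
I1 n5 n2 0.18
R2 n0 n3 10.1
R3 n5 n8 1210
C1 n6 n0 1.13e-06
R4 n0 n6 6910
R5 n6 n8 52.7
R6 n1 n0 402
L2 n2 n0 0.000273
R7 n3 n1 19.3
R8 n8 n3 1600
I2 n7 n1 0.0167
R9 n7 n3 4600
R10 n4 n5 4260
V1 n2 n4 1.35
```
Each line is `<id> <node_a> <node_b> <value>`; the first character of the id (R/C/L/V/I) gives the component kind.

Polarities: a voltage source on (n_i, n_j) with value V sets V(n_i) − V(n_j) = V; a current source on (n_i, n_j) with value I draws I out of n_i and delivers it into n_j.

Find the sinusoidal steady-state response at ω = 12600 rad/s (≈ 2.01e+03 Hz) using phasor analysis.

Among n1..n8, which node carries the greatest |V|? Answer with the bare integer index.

Element admittances at ω=12600 rad/s:
  Y(R1) = 0.008403+0.000j S between n2,n7
  Y(L1) = 0.000-0.07937j S between n3,n4
  I1: injects 0.18 A into n2 (from n5)
  Y(R2) = 0.09901+0.000j S between n0,n3
  Y(R3) = 0.0008264+0.000j S between n5,n8
  Y(C1) = 0.000+0.01424j S between n6,n0
  Y(R4) = 0.0001447+0.000j S between n0,n6
  Y(R5) = 0.01898+0.000j S between n6,n8
  Y(R6) = 0.002488+0.000j S between n1,n0
  Y(L2) = 0.000-0.2907j S between n2,n0
  Y(R7) = 0.05181+0.000j S between n3,n1
  Y(R8) = 0.0006250+0.000j S between n8,n3
  I2: injects 0.0167 A into n1 (from n7)
  Y(R9) = 0.0002174+0.000j S between n7,n3
  Y(R10) = 0.0002347+0.000j S between n4,n5
  V1: constraint V(n2)−V(n4) = 1.35
Assemble and solve the 9×9 MNA system:
  V(n1)=0.1852+0.7682j  V(n2)=0.2576+0.5040j  V(n3)=-0.1282+0.8051j  V(n4)=-1.092+0.5040j  V(n5)=-175.8+7.176j  V(n6)=-0.5686+9.426j  V(n7)=-1.689+0.5116j  V(n8)=-7.646+9.071j
  i(V1)=0.01712+0.07496j

5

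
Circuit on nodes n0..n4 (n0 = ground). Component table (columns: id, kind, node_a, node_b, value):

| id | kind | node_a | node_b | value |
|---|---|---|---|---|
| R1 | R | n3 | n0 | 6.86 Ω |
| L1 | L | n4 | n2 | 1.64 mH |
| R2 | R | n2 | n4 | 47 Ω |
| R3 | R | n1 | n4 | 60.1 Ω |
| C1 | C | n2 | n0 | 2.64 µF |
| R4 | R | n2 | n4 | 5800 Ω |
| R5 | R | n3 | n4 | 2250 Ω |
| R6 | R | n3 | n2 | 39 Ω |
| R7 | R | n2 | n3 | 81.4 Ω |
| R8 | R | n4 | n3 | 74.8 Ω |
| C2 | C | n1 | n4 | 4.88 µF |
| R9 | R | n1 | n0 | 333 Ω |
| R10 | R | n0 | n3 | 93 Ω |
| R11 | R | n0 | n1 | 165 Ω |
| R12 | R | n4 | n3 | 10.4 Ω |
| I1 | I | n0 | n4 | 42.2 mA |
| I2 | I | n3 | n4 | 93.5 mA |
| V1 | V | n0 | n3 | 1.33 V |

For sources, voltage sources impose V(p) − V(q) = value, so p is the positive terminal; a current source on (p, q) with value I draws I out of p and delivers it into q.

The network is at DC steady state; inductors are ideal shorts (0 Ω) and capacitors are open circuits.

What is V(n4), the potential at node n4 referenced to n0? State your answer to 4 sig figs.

-0.3967 V

Apply KCL at each of the 4 non-ground nodes and solve the resulting linear system.
Node n1: branches {R3, C2, R9, R11} → V_1 = -0.2568
Node n2: branches {L1, R2, C1, R4, R6, R7} → V_2 = -0.3967
Node n3: branches {R1, R5, R6, R7, R8, R10, R12, I2, V1} → V_3 = -1.330
Node n4: branches {L1, R2, R3, R4, R5, R8, C2, R12, I1, I2} → V_4 = -0.3967
Source currents: i(L1)=0.03540, i(V1)=-0.2527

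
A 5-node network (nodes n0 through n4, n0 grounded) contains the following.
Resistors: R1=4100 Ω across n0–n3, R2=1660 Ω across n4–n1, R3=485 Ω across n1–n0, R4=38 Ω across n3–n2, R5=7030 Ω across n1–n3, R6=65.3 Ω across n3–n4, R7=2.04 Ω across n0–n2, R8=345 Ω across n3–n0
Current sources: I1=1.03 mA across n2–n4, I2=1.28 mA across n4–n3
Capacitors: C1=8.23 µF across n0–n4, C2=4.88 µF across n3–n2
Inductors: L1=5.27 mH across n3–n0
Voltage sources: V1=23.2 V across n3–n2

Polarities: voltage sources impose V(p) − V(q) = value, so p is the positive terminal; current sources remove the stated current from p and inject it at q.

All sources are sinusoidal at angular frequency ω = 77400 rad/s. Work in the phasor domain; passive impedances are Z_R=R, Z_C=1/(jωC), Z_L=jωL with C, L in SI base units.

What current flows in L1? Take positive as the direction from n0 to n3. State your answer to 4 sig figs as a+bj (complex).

MNA unknowns: 4 node voltages V₁..V_4 plus 1 source current (V1)
R1: Y=0.0002439+0.000j on G[0,3]
R2: Y=0.0006024+0.000j on G[4,1]
I1: z[2]−=0.00103, z[4]+=0.00103
C1: Y=0.000+0.6370j on G[0,4]
R3: Y=0.002062+0.000j on G[1,0]
I2: z[4]−=0.00128, z[3]+=0.00128
R4: Y=0.02632+0.000j on G[3,2]
R5: Y=0.0001422+0.000j on G[1,3]
R6: Y=0.01531+0.000j on G[3,4]
L1: Y=0.000-0.002452j on G[3,0]
R7: Y=0.4902+0.000j on G[0,2]
R8: Y=0.002899+0.000j on G[3,0]
C2: Y=0.000+0.3777j on G[3,2]
V1: row V3−V2=23.2, i_V1 at 3,2
solve → V1=1.136-0.1108j, V2=-0.8472+0.09149j, V3=22.35+0.09149j, V4=0.01553-0.5377j
aux → i_V1=-1.025-8.718j

-0.0002243+0.05480j A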